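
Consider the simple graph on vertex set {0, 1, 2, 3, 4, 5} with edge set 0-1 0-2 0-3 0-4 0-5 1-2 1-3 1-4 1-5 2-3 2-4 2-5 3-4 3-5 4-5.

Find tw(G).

5

A width-5 tree decomposition is:
Bags: B1 = {0, 1, 2, 3, 4, 5}
Tree: (single bag)
A single bag containing all 6 vertices is trivially a valid decomposition of width 5. Conversely, {0, 1, 2, 3, 4, 5} is a clique of size 6, and the vertices of any clique must share a bag in every tree decomposition; so some bag has ≥ 6 vertices and tw(G) ≥ 5. The upper and lower bounds meet at 5, so that is the treewidth.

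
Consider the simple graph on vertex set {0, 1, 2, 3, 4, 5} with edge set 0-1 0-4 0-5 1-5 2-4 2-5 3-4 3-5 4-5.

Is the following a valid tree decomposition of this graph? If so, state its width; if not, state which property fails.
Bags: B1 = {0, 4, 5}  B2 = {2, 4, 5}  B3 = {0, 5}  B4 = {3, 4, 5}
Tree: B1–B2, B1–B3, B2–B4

A tree decomposition must satisfy three properties: every vertex lies in some bag; for every edge, both endpoints lie together in some bag; and for every vertex, the bags containing it form a connected subtree. Here vertex 1 appears in no bag, so the decomposition is invalid.

No — vertex 1 appears in no bag.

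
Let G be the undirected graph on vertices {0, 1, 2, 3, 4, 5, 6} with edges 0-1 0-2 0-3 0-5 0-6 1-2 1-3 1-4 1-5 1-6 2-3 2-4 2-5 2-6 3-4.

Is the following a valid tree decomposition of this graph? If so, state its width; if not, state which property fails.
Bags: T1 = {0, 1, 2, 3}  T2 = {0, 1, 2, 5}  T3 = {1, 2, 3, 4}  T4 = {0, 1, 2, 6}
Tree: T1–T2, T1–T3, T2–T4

Yes; width 3.

Vertex coverage: the bags together contain {0, 1, 2, 3, 4, 5, 6}, the full vertex set. Edge coverage: each edge of G has both endpoints in at least one bag. Running intersection: for every vertex, the bags containing it form a connected subtree. All three properties hold, so this is a valid tree decomposition of width max|bag| − 1 = 3, and hence tw(G) ≤ 3.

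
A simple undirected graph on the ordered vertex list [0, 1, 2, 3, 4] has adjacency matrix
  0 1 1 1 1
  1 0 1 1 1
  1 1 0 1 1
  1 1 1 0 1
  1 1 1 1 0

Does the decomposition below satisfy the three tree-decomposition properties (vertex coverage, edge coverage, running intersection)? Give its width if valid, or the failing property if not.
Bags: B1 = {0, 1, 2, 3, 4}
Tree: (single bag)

Yes; width 4.

Vertex coverage: the bags together contain {0, 1, 2, 3, 4}, the full vertex set. Edge coverage: each edge of G has both endpoints in at least one bag. Running intersection: for every vertex, the bags containing it form a connected subtree. All three properties hold, so this is a valid tree decomposition of width max|bag| − 1 = 4, and hence tw(G) ≤ 4.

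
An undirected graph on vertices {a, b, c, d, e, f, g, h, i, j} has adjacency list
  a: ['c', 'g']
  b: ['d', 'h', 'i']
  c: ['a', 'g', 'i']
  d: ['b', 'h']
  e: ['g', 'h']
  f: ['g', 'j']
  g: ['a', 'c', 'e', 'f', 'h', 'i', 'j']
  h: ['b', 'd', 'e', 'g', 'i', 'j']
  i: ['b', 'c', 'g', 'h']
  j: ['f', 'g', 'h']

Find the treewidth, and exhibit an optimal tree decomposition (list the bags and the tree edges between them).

Each bag holds 3 vertices, so the decomposition has width 2, which upper-bounds the treewidth. For the lower bound, the 3 vertices {b, d, h} are pairwise adjacent, and any tree decomposition puts a clique entirely inside one bag — forcing width ≥ 2. Therefore the treewidth is 2.

Treewidth 2.
One such decomposition:
Bags: B1 = {a, c, g}  B2 = {c, g, i}  B3 = {g, h, i}  B4 = {e, g, h}  B5 = {b, h, i}  B6 = {g, h, j}  B7 = {f, g, j}  B8 = {b, d, h}
Tree: B1–B2, B2–B3, B3–B4, B3–B5, B4–B6, B6–B7, B5–B8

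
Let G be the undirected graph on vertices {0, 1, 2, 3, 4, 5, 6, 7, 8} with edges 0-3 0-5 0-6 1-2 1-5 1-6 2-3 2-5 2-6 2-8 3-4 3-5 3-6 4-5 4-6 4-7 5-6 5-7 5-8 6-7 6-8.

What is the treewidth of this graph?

A width-3 tree decomposition is:
Bags: B1 = {3, 4, 5, 6}  B2 = {2, 3, 5, 6}  B3 = {0, 3, 5, 6}  B4 = {4, 5, 6, 7}  B5 = {1, 2, 5, 6}  B6 = {2, 5, 6, 8}
Tree: B1–B2, B1–B3, B1–B4, B2–B5, B5–B6
The largest bag has 4 vertices, giving width 3; this decomposition certifies tw(G) ≤ 3. For the lower bound, the 4 vertices {0, 3, 5, 6} are pairwise adjacent, and any tree decomposition puts a clique entirely inside one bag — forcing width ≥ 3. Hence tw(G) = 3 exactly.

3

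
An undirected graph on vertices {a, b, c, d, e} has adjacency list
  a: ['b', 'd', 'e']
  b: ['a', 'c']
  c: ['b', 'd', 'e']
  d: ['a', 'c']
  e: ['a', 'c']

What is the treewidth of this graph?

A width-2 tree decomposition is:
Bags: B1 = {a, c, e}  B2 = {a, c, d}  B3 = {a, b, c}
Tree: B1–B2, B2–B3
The largest bag has 3 vertices, giving width 2; this decomposition certifies tw(G) ≤ 2. Since e–c–d–a–e is a cycle in G, G is not acyclic. Forests are exactly the graphs of treewidth ≤ 1, so tw(G) ≥ 2. Combining the bounds, tw(G) = 2.

2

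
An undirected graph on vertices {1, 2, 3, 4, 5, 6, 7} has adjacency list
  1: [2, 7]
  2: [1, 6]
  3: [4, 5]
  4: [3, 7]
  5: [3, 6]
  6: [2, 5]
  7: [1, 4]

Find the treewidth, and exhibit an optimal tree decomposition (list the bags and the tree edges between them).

Each bag holds 3 vertices, so the decomposition has width 2, which upper-bounds the treewidth. For the lower bound, G contains the cycle 4–7–1–2–6–5–3–4, so G is not a forest; only forests have treewidth ≤ 1, hence tw(G) ≥ 2. Hence tw(G) = 2 exactly.

Treewidth 2.
One optimal decomposition is:
Bags: B1 = {1, 4, 7}  B2 = {1, 2, 4}  B3 = {2, 4, 6}  B4 = {4, 5, 6}  B5 = {3, 4, 5}
Tree: B1–B2, B2–B3, B3–B4, B4–B5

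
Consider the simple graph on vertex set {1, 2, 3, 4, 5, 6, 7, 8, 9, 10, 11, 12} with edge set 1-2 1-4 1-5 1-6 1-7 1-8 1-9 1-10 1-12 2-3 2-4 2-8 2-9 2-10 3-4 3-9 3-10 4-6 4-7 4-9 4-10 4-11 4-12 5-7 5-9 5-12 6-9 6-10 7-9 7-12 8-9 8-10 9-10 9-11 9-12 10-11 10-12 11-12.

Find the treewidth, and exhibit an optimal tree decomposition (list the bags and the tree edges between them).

Treewidth 4.
One such decomposition:
Bags: B1 = {1, 2, 4, 9, 10}  B2 = {1, 4, 6, 9, 10}  B3 = {1, 4, 9, 10, 12}  B4 = {2, 3, 4, 9, 10}  B5 = {4, 9, 10, 11, 12}  B6 = {1, 2, 8, 9, 10}  B7 = {1, 4, 7, 9, 12}  B8 = {1, 5, 7, 9, 12}
Tree: B1–B2, B1–B3, B1–B4, B3–B5, B1–B6, B3–B7, B7–B8

The largest bag has 5 vertices, giving width 4; this decomposition certifies tw(G) ≤ 4. On the other hand G contains the 5-clique {4, 9, 10, 11, 12}. A clique must lie in a single bag of any decomposition, so no decomposition can have width below 4. Hence tw(G) = 4 exactly.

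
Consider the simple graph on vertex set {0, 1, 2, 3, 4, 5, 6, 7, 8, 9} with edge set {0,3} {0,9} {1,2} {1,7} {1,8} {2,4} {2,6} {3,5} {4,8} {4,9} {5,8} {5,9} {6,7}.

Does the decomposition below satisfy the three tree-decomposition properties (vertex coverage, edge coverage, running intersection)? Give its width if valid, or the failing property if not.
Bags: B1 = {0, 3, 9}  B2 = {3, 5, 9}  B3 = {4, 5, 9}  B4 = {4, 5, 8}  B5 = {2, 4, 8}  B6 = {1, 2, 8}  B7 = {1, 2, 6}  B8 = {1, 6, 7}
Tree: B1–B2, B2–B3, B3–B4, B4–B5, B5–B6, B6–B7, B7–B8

Yes; width 2.

Checking the three conditions: (i) the bags cover all of {0, 1, 2, 3, 4, 5, 6, 7, 8, 9}; (ii) for each edge, some bag contains both endpoints; (iii) the bags containing any fixed vertex form a subtree. All hold, so the decomposition is valid with width 3 − 1 = 2.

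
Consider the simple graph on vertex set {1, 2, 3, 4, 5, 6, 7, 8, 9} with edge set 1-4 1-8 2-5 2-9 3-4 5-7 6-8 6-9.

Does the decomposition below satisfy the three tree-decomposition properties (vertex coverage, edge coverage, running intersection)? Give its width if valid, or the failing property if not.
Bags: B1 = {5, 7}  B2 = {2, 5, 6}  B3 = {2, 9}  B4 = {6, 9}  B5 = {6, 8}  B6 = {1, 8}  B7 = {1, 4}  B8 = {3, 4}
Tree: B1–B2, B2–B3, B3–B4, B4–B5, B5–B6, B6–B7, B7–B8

No — bags containing vertex 6 are not connected in the tree.

A tree decomposition must satisfy three properties: every vertex lies in some bag; for every edge, both endpoints lie together in some bag; and for every vertex, the bags containing it form a connected subtree. Here bags containing vertex 6 are not connected in the tree, so the decomposition is invalid.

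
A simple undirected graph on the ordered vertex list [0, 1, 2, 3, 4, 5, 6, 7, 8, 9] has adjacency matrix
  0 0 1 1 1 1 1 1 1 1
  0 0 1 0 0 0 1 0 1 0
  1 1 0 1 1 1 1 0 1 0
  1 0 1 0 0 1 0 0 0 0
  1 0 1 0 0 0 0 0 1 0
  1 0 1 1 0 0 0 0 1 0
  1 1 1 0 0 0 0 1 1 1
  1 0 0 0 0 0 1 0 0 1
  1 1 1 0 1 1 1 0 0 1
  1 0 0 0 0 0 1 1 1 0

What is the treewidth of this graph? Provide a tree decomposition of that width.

Treewidth 3.
One optimal decomposition is:
Bags: B1 = {0, 6, 8, 9}  B2 = {0, 2, 6, 8}  B3 = {0, 2, 5, 8}  B4 = {1, 2, 6, 8}  B5 = {0, 2, 3, 5}  B6 = {0, 2, 4, 8}  B7 = {0, 6, 7, 9}
Tree: B1–B2, B2–B3, B2–B4, B3–B5, B3–B6, B1–B7

Each bag holds 4 vertices, so the decomposition has width 3, which upper-bounds the treewidth. On the other hand G contains the 4-clique {0, 6, 8, 9}. A clique must lie in a single bag of any decomposition, so no decomposition can have width below 3. Therefore the treewidth is 3.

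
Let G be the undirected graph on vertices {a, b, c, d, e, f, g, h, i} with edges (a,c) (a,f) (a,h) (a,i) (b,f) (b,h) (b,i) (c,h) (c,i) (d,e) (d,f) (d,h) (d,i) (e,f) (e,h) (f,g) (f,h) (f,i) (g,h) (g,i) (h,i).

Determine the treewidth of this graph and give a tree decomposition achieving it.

The largest bag has 4 vertices, giving width 3; this decomposition certifies tw(G) ≤ 3. Conversely, {a, c, h, i} is a clique of size 4, and the vertices of any clique must share a bag in every tree decomposition; so some bag has ≥ 4 vertices and tw(G) ≥ 3. Combining the bounds, tw(G) = 3.

Treewidth 3.
One such decomposition:
Bags: B1 = {b, f, h, i}  B2 = {a, f, h, i}  B3 = {f, g, h, i}  B4 = {d, f, h, i}  B5 = {d, e, f, h}  B6 = {a, c, h, i}
Tree: B1–B2, B2–B3, B1–B4, B4–B5, B2–B6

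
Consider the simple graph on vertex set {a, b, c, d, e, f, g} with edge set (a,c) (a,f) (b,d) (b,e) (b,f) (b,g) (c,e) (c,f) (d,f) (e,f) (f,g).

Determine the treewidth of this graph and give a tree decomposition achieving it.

Treewidth 2.
One such decomposition:
Bags: B1 = {c, e, f}  B2 = {b, e, f}  B3 = {b, f, g}  B4 = {a, c, f}  B5 = {b, d, f}
Tree: B1–B2, B2–B3, B1–B4, B3–B5

Each bag holds 3 vertices, so the decomposition has width 2, which upper-bounds the treewidth. Conversely, {c, e, f} is a clique of size 3, and the vertices of any clique must share a bag in every tree decomposition; so some bag has ≥ 3 vertices and tw(G) ≥ 2. Therefore the treewidth is 2.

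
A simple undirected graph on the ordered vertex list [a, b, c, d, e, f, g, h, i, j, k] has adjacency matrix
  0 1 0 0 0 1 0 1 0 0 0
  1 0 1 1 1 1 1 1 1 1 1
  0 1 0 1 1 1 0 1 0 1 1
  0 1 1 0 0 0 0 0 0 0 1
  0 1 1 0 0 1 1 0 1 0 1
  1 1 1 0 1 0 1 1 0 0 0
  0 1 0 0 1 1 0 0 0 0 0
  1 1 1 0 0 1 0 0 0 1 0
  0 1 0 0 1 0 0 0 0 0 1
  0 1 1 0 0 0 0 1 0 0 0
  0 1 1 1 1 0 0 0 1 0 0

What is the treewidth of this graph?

A width-3 tree decomposition is:
Bags: B1 = {b, c, e, f}  B2 = {b, c, e, k}  B3 = {b, e, f, g}  B4 = {b, c, f, h}  B5 = {b, e, i, k}  B6 = {b, c, h, j}  B7 = {a, b, f, h}  B8 = {b, c, d, k}
Tree: B1–B2, B1–B3, B1–B4, B2–B5, B4–B6, B4–B7, B2–B8
The largest bag has 4 vertices, giving width 3; this decomposition certifies tw(G) ≤ 3. On the other hand G contains the 4-clique {b, e, f, g}. A clique must lie in a single bag of any decomposition, so no decomposition can have width below 3. Therefore the treewidth is 3.

3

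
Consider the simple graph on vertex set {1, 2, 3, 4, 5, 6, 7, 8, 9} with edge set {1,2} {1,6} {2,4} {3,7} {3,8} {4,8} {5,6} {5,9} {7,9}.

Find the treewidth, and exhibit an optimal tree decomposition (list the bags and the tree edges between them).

Treewidth 2.
One such decomposition:
Bags: B1 = {1, 2, 4}  B2 = {1, 4, 6}  B3 = {4, 5, 6}  B4 = {4, 5, 9}  B5 = {4, 7, 9}  B6 = {3, 4, 7}  B7 = {3, 4, 8}
Tree: B1–B2, B2–B3, B3–B4, B4–B5, B5–B6, B6–B7

Every bag has size at most 3, so the width is 3 − 1 = 2 and tw(G) ≤ 2. Since 4–2–1–6–5–9–7–3–8–4 is a cycle in G, G is not acyclic. Forests are exactly the graphs of treewidth ≤ 1, so tw(G) ≥ 2. Hence tw(G) = 2 exactly.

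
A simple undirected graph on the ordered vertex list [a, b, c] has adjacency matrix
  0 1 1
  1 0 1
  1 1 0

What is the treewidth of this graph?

A width-2 tree decomposition is:
Bags: B1 = {a, b, c}
Tree: (single bag)
A single bag containing all 3 vertices is trivially a valid decomposition of width 2. Conversely, {a, b, c} is a clique of size 3, and the vertices of any clique must share a bag in every tree decomposition; so some bag has ≥ 3 vertices and tw(G) ≥ 2. Combining the bounds, tw(G) = 2.

2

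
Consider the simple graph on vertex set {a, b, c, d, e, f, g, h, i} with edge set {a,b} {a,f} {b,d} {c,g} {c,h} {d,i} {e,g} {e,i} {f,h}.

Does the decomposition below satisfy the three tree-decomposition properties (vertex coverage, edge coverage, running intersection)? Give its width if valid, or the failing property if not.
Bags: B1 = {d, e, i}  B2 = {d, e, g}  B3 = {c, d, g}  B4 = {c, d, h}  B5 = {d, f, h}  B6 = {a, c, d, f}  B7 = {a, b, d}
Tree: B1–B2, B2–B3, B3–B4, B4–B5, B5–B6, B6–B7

No — bags containing vertex c are not connected in the tree.

A tree decomposition must satisfy three properties: every vertex lies in some bag; for every edge, both endpoints lie together in some bag; and for every vertex, the bags containing it form a connected subtree. Here bags containing vertex c are not connected in the tree, so the decomposition is invalid.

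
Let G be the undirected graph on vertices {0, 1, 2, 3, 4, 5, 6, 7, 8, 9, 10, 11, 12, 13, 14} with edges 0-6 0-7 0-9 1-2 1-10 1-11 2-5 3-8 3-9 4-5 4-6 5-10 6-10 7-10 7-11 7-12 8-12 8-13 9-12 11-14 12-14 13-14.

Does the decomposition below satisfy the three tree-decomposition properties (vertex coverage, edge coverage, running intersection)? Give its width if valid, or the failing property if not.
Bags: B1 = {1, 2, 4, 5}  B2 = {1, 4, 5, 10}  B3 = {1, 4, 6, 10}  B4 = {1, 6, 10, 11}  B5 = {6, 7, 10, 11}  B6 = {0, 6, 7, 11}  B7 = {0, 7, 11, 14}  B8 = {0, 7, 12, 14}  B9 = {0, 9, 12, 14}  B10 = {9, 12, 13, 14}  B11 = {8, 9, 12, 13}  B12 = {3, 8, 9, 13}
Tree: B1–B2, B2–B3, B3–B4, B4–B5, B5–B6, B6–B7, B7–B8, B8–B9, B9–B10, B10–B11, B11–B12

Checking the three conditions: (i) the bags cover all of {0, 1, 2, 3, 4, 5, 6, 7, 8, 9, 10, 11, 12, 13, 14}; (ii) for each edge, some bag contains both endpoints; (iii) the bags containing any fixed vertex form a subtree. All hold, so the decomposition is valid with width 4 − 1 = 3.

Yes; width 3.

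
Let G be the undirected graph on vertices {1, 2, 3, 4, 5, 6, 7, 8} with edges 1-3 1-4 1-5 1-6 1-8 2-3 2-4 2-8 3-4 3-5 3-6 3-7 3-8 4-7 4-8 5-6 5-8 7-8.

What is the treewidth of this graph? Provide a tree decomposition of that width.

Every bag has size at most 4, so the width is 4 − 1 = 3 and tw(G) ≤ 3. Conversely, {1, 3, 4, 8} is a clique of size 4, and the vertices of any clique must share a bag in every tree decomposition; so some bag has ≥ 4 vertices and tw(G) ≥ 3. Hence tw(G) = 3 exactly.

Treewidth 3.
Bags: B1 = {1, 3, 4, 8}  B2 = {2, 3, 4, 8}  B3 = {1, 3, 5, 8}  B4 = {1, 3, 5, 6}  B5 = {3, 4, 7, 8}
Tree: B1–B2, B1–B3, B3–B4, B1–B5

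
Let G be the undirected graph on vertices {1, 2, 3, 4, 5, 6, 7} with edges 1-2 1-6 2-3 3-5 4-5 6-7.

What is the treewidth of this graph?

1

A width-1 tree decomposition is:
Bags: B1 = {6, 7}  B2 = {1, 6}  B3 = {1, 2}  B4 = {2, 3}  B5 = {3, 5}  B6 = {4, 5}
Tree: B1–B2, B2–B3, B3–B4, B4–B5, B5–B6
Each bag holds 2 vertices, so the decomposition has width 1, which upper-bounds the treewidth. Since G has at least one edge (e.g. 7–6), it is not an edgeless graph, so tw(G) ≥ 1. Combining the bounds, tw(G) = 1.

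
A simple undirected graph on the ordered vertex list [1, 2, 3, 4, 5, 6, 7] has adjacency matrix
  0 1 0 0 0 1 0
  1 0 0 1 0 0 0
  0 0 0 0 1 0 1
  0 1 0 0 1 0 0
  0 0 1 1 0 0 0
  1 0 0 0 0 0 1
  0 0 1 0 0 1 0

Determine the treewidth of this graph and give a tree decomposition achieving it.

Each bag holds 3 vertices, so the decomposition has width 2, which upper-bounds the treewidth. For the lower bound, G contains the cycle 4–5–3–7–6–1–2–4, so G is not a forest; only forests have treewidth ≤ 1, hence tw(G) ≥ 2. The upper and lower bounds meet at 2, so that is the treewidth.

Treewidth 2.
One optimal decomposition is:
Bags: B1 = {3, 4, 5}  B2 = {3, 4, 7}  B3 = {4, 6, 7}  B4 = {1, 4, 6}  B5 = {1, 2, 4}
Tree: B1–B2, B2–B3, B3–B4, B4–B5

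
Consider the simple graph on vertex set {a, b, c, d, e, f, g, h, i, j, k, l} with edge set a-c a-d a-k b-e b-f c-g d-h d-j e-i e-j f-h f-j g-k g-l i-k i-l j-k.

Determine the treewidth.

A width-3 tree decomposition is:
Bags: B1 = {b, d, f, h}  B2 = {b, d, f, j}  B3 = {b, d, e, j}  B4 = {a, d, e, j}  B5 = {a, e, j, k}  B6 = {a, e, i, k}  B7 = {a, c, i, k}  B8 = {c, g, i, k}  B9 = {c, g, i, l}
Tree: B1–B2, B2–B3, B3–B4, B4–B5, B5–B6, B6–B7, B7–B8, B8–B9
Every bag has size at most 4, so the width is 4 − 1 = 3 and tw(G) ≤ 3. For the lower bound: the 4 vertex sets {b,f,h}, {d}, {j}, {a,e,i,k} are disjoint, each induces a connected subgraph, and every pair is joined by at least one edge of G. Contracting each set to a single vertex therefore yields K_{4} as a minor, and since treewidth is minor-monotone, tw(G) ≥ tw(K_{4}) = 3. Therefore the treewidth is 3.

3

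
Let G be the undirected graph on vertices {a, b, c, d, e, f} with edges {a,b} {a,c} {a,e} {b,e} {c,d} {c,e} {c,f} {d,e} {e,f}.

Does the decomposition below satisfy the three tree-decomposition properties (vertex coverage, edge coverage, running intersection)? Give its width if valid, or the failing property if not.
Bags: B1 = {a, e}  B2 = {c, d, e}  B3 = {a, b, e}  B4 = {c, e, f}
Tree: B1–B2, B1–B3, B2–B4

No — edge (c,a) lies in no bag.

A tree decomposition must satisfy three properties: every vertex lies in some bag; for every edge, both endpoints lie together in some bag; and for every vertex, the bags containing it form a connected subtree. Here edge (c,a) lies in no bag, so the decomposition is invalid.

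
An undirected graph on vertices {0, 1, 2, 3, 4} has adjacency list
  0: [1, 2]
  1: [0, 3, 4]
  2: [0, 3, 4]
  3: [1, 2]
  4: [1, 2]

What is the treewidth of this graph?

A width-2 tree decomposition is:
Bags: B1 = {1, 2, 4}  B2 = {1, 2, 3}  B3 = {0, 1, 2}
Tree: B1–B2, B2–B3
The largest bag has 3 vertices, giving width 2; this decomposition certifies tw(G) ≤ 2. Since 2–4–1–3–2 is a cycle in G, G is not acyclic. Forests are exactly the graphs of treewidth ≤ 1, so tw(G) ≥ 2. Hence tw(G) = 2 exactly.

2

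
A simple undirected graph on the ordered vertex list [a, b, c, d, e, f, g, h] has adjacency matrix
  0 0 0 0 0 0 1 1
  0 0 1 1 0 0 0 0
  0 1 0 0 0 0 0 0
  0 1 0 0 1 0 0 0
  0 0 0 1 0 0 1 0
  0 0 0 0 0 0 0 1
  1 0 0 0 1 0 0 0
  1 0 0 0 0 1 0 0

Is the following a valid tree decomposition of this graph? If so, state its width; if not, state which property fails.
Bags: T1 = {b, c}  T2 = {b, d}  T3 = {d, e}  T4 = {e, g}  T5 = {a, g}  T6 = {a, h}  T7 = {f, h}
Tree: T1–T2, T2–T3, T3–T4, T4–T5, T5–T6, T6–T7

Yes; width 1.

Checking the three conditions: (i) the bags cover all of {a, b, c, d, e, f, g, h}; (ii) for each edge, some bag contains both endpoints; (iii) the bags containing any fixed vertex form a subtree. All hold, so the decomposition is valid with width 2 − 1 = 1.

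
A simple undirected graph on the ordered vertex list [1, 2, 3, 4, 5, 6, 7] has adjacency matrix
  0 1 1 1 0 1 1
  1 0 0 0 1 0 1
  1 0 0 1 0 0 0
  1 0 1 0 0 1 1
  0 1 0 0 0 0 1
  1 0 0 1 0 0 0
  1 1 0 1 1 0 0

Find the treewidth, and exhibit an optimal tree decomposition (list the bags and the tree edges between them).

Each bag holds 3 vertices, so the decomposition has width 2, which upper-bounds the treewidth. Conversely, {1, 2, 7} is a clique of size 3, and the vertices of any clique must share a bag in every tree decomposition; so some bag has ≥ 3 vertices and tw(G) ≥ 2. Combining the bounds, tw(G) = 2.

Treewidth 2.
One optimal decomposition is:
Bags: B1 = {1, 3, 4}  B2 = {1, 4, 7}  B3 = {1, 2, 7}  B4 = {1, 4, 6}  B5 = {2, 5, 7}
Tree: B1–B2, B2–B3, B1–B4, B3–B5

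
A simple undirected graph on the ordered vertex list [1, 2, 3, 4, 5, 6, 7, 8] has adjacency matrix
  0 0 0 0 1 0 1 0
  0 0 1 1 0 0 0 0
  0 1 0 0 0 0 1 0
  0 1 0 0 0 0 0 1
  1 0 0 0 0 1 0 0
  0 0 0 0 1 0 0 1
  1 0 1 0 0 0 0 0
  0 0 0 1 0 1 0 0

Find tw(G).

2

A width-2 tree decomposition is:
Bags: B1 = {2, 3, 4}  B2 = {3, 4, 7}  B3 = {1, 4, 7}  B4 = {1, 4, 5}  B5 = {4, 5, 6}  B6 = {4, 6, 8}
Tree: B1–B2, B2–B3, B3–B4, B4–B5, B5–B6
The largest bag has 3 vertices, giving width 2; this decomposition certifies tw(G) ≤ 2. Since 4–2–3–7–1–5–6–8–4 is a cycle in G, G is not acyclic. Forests are exactly the graphs of treewidth ≤ 1, so tw(G) ≥ 2. Therefore the treewidth is 2.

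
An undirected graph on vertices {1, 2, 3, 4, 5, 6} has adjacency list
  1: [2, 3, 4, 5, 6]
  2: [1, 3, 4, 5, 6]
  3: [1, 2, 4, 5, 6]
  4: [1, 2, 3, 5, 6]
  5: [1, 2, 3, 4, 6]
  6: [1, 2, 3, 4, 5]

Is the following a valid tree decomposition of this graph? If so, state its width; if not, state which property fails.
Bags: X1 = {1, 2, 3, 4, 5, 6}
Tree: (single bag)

Checking the three conditions: (i) the bags cover all of {1, 2, 3, 4, 5, 6}; (ii) for each edge, some bag contains both endpoints; (iii) the bags containing any fixed vertex form a subtree. All hold, so the decomposition is valid with width 6 − 1 = 5.

Yes; width 5.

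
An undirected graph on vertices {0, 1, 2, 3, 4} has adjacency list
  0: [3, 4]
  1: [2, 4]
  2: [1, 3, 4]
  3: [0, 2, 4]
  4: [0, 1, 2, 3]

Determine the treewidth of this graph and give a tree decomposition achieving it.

Each bag holds 3 vertices, so the decomposition has width 2, which upper-bounds the treewidth. On the other hand G contains the 3-clique {0, 3, 4}. A clique must lie in a single bag of any decomposition, so no decomposition can have width below 2. Therefore the treewidth is 2.

Treewidth 2.
One optimal decomposition is:
Bags: B1 = {2, 3, 4}  B2 = {1, 2, 4}  B3 = {0, 3, 4}
Tree: B1–B2, B1–B3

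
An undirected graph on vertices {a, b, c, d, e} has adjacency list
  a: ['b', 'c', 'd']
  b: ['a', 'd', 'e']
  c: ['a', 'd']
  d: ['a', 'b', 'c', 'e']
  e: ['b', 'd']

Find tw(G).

2

A width-2 tree decomposition is:
Bags: B1 = {a, c, d}  B2 = {a, b, d}  B3 = {b, d, e}
Tree: B1–B2, B2–B3
Every bag has size at most 3, so the width is 3 − 1 = 2 and tw(G) ≤ 2. For the lower bound, the 3 vertices {b, d, e} are pairwise adjacent, and any tree decomposition puts a clique entirely inside one bag — forcing width ≥ 2. The upper and lower bounds meet at 2, so that is the treewidth.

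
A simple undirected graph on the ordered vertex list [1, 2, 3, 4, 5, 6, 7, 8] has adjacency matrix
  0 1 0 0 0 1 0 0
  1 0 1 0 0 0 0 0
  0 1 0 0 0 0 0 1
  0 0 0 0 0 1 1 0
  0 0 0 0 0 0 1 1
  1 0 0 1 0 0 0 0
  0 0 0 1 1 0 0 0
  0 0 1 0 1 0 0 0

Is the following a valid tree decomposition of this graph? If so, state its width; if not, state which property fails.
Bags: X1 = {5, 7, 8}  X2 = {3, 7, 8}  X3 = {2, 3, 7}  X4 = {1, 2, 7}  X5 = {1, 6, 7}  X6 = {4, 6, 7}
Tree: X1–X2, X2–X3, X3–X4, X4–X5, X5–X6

Checking the three conditions: (i) the bags cover all of {1, 2, 3, 4, 5, 6, 7, 8}; (ii) for each edge, some bag contains both endpoints; (iii) the bags containing any fixed vertex form a subtree. All hold, so the decomposition is valid with width 3 − 1 = 2.

Yes; width 2.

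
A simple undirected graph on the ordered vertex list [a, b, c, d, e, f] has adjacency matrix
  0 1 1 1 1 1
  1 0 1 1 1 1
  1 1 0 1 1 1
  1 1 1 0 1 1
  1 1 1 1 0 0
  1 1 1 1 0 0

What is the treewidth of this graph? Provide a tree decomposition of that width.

Treewidth 4.
Bags: B1 = {a, b, c, d, e}  B2 = {a, b, c, d, f}
Tree: B1–B2

Every bag has size at most 5, so the width is 5 − 1 = 4 and tw(G) ≤ 4. For the lower bound, the 5 vertices {a, b, c, d, e} are pairwise adjacent, and any tree decomposition puts a clique entirely inside one bag — forcing width ≥ 4. Hence tw(G) = 4 exactly.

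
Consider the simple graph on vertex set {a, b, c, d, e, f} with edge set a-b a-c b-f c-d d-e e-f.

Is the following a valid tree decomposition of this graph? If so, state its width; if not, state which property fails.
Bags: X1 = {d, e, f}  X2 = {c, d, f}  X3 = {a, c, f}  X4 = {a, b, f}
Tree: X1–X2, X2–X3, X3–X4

Yes; width 2.

Vertex coverage: the bags together contain {a, b, c, d, e, f}, the full vertex set. Edge coverage: each edge of G has both endpoints in at least one bag. Running intersection: for every vertex, the bags containing it form a connected subtree. All three properties hold, so this is a valid tree decomposition of width max|bag| − 1 = 2, and hence tw(G) ≤ 2.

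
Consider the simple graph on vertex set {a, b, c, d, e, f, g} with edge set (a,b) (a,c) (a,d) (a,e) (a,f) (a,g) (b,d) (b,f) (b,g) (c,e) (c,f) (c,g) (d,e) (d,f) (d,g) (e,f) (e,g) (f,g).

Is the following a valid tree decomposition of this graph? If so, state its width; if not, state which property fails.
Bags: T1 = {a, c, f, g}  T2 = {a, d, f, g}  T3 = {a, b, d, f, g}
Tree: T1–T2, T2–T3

No — vertex e appears in no bag.

A tree decomposition must satisfy three properties: every vertex lies in some bag; for every edge, both endpoints lie together in some bag; and for every vertex, the bags containing it form a connected subtree. Here vertex e appears in no bag, so the decomposition is invalid.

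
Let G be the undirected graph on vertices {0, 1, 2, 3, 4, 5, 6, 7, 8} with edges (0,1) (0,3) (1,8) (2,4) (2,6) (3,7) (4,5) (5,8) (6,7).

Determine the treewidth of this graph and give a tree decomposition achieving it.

Every bag has size at most 3, so the width is 3 − 1 = 2 and tw(G) ≤ 2. For the lower bound, G contains the cycle 8–5–4–2–6–7–3–0–1–8, so G is not a forest; only forests have treewidth ≤ 1, hence tw(G) ≥ 2. The upper and lower bounds meet at 2, so that is the treewidth.

Treewidth 2.
Bags: B1 = {4, 5, 8}  B2 = {2, 4, 8}  B3 = {2, 6, 8}  B4 = {6, 7, 8}  B5 = {3, 7, 8}  B6 = {0, 3, 8}  B7 = {0, 1, 8}
Tree: B1–B2, B2–B3, B3–B4, B4–B5, B5–B6, B6–B7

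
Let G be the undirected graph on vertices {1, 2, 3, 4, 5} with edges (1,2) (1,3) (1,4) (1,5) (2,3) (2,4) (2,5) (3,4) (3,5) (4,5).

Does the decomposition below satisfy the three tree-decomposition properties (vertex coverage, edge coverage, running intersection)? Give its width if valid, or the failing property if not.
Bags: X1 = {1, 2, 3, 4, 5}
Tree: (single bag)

Yes; width 4.

Vertex coverage: the bags together contain {1, 2, 3, 4, 5}, the full vertex set. Edge coverage: each edge of G has both endpoints in at least one bag. Running intersection: for every vertex, the bags containing it form a connected subtree. All three properties hold, so this is a valid tree decomposition of width max|bag| − 1 = 4, and hence tw(G) ≤ 4.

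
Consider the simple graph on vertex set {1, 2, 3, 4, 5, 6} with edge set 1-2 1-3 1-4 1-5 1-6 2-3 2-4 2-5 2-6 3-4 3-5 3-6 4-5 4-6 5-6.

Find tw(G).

5

A width-5 tree decomposition is:
Bags: B1 = {1, 2, 3, 4, 5, 6}
Tree: (single bag)
With just one bag of size 6, the width is 6 − 1 = 5, so tw(G) ≤ 5. Conversely, {1, 2, 3, 4, 5, 6} is a clique of size 6, and the vertices of any clique must share a bag in every tree decomposition; so some bag has ≥ 6 vertices and tw(G) ≥ 5. Combining the bounds, tw(G) = 5.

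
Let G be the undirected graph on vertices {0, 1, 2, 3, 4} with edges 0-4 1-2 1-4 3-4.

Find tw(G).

1

A width-1 tree decomposition is:
Bags: B1 = {1, 4}  B2 = {3, 4}  B3 = {0, 4}  B4 = {1, 2}
Tree: B1–B2, B2–B3, B1–B4
Each bag holds 2 vertices, so the decomposition has width 1, which upper-bounds the treewidth. G has an edge, so its treewidth is at least 1. Hence tw(G) = 1 exactly.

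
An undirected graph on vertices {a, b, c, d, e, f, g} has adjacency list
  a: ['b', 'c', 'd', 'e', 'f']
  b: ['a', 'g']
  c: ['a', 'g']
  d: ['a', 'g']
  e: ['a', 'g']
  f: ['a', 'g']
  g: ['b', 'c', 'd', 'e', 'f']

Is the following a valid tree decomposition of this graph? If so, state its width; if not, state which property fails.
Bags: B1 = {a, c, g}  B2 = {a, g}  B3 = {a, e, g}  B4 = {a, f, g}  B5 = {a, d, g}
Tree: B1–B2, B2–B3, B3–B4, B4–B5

A tree decomposition must satisfy three properties: every vertex lies in some bag; for every edge, both endpoints lie together in some bag; and for every vertex, the bags containing it form a connected subtree. Here vertex b appears in no bag, so the decomposition is invalid.

No — vertex b appears in no bag.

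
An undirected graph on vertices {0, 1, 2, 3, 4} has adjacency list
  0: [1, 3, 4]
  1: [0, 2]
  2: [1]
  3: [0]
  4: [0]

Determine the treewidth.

1

A width-1 tree decomposition is:
Bags: B1 = {0, 3}  B2 = {0, 1}  B3 = {1, 2}  B4 = {0, 4}
Tree: B1–B2, B2–B3, B1–B4
The largest bag has 2 vertices, giving width 1; this decomposition certifies tw(G) ≤ 1. G has an edge, so its treewidth is at least 1. The upper and lower bounds meet at 1, so that is the treewidth.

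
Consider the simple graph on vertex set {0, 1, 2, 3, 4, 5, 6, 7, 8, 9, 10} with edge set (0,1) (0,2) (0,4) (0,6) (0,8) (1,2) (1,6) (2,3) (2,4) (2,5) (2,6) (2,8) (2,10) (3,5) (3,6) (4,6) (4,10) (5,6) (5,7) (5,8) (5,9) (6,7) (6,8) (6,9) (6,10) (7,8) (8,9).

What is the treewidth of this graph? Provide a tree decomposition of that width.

Treewidth 3.
One such decomposition:
Bags: B1 = {0, 2, 6, 8}  B2 = {2, 5, 6, 8}  B3 = {2, 3, 5, 6}  B4 = {5, 6, 7, 8}  B5 = {0, 1, 2, 6}  B6 = {5, 6, 8, 9}  B7 = {0, 2, 4, 6}  B8 = {2, 4, 6, 10}
Tree: B1–B2, B2–B3, B2–B4, B1–B5, B2–B6, B1–B7, B7–B8

Each bag holds 4 vertices, so the decomposition has width 3, which upper-bounds the treewidth. On the other hand G contains the 4-clique {5, 6, 8, 9}. A clique must lie in a single bag of any decomposition, so no decomposition can have width below 3. Therefore the treewidth is 3.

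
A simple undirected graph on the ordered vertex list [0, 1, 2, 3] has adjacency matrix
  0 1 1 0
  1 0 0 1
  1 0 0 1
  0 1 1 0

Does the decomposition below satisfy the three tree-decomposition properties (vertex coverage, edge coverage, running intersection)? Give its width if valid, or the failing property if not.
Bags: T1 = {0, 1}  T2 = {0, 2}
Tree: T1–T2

A tree decomposition must satisfy three properties: every vertex lies in some bag; for every edge, both endpoints lie together in some bag; and for every vertex, the bags containing it form a connected subtree. Here vertex 3 appears in no bag, so the decomposition is invalid.

No — vertex 3 appears in no bag.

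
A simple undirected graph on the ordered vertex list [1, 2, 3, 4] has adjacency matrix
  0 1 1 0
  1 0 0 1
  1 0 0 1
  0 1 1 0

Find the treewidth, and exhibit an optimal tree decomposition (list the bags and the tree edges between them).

Treewidth 2.
One optimal decomposition is:
Bags: B1 = {1, 3, 4}  B2 = {1, 2, 4}
Tree: B1–B2

Each bag holds 3 vertices, so the decomposition has width 2, which upper-bounds the treewidth. For the lower bound, G contains the cycle 4–3–1–2–4, so G is not a forest; only forests have treewidth ≤ 1, hence tw(G) ≥ 2. The upper and lower bounds meet at 2, so that is the treewidth.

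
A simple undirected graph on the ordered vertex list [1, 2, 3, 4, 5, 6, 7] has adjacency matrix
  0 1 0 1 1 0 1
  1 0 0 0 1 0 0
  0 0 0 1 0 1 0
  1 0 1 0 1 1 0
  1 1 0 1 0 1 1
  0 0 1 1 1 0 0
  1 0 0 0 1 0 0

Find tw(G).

2

A width-2 tree decomposition is:
Bags: B1 = {1, 4, 5}  B2 = {4, 5, 6}  B3 = {1, 5, 7}  B4 = {3, 4, 6}  B5 = {1, 2, 5}
Tree: B1–B2, B1–B3, B2–B4, B1–B5
Each bag holds 3 vertices, so the decomposition has width 2, which upper-bounds the treewidth. For the lower bound, the 3 vertices {3, 4, 6} are pairwise adjacent, and any tree decomposition puts a clique entirely inside one bag — forcing width ≥ 2. Therefore the treewidth is 2.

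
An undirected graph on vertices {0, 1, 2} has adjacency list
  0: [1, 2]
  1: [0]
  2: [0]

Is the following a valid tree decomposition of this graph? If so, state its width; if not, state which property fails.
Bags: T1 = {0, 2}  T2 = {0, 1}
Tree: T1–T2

Yes; width 1.

Every vertex of G appears in some bag (union = {0, 1, 2}); every edge is covered by a bag; and for each vertex v the set of bags containing v is connected in the bag tree. The decomposition is therefore valid. The largest bag has 2 vertices, so the width is 1.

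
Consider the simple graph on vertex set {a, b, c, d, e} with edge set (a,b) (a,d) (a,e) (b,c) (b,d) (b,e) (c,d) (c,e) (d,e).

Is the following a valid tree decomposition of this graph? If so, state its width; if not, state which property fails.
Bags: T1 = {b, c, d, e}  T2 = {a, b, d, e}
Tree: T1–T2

Yes; width 3.

Checking the three conditions: (i) the bags cover all of {a, b, c, d, e}; (ii) for each edge, some bag contains both endpoints; (iii) the bags containing any fixed vertex form a subtree. All hold, so the decomposition is valid with width 4 − 1 = 3.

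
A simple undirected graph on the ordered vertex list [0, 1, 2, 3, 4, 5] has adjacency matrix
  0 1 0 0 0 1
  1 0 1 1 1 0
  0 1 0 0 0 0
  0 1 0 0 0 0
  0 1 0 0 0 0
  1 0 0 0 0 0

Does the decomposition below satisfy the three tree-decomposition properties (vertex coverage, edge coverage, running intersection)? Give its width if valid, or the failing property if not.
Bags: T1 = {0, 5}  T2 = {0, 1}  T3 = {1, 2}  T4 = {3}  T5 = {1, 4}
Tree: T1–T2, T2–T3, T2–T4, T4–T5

No — edge (1,3) lies in no bag.

A tree decomposition must satisfy three properties: every vertex lies in some bag; for every edge, both endpoints lie together in some bag; and for every vertex, the bags containing it form a connected subtree. Here edge (1,3) lies in no bag, so the decomposition is invalid.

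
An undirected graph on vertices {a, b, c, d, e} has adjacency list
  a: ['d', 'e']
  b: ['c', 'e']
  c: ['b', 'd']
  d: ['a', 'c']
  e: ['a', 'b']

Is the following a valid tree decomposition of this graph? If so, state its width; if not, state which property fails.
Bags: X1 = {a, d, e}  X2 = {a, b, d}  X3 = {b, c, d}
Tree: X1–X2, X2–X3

No — edge (b,e) lies in no bag.

A tree decomposition must satisfy three properties: every vertex lies in some bag; for every edge, both endpoints lie together in some bag; and for every vertex, the bags containing it form a connected subtree. Here edge (b,e) lies in no bag, so the decomposition is invalid.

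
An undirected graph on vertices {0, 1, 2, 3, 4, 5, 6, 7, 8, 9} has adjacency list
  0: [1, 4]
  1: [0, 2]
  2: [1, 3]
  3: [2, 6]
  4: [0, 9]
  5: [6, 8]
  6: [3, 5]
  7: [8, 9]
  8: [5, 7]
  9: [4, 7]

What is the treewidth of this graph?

A width-2 tree decomposition is:
Bags: B1 = {0, 1, 2}  B2 = {0, 2, 3}  B3 = {0, 3, 6}  B4 = {0, 5, 6}  B5 = {0, 5, 8}  B6 = {0, 7, 8}  B7 = {0, 7, 9}  B8 = {0, 4, 9}
Tree: B1–B2, B2–B3, B3–B4, B4–B5, B5–B6, B6–B7, B7–B8
Every bag has size at most 3, so the width is 3 − 1 = 2 and tw(G) ≤ 2. For the lower bound, G contains the cycle 0–1–2–3–6–5–8–7–9–4–0, so G is not a forest; only forests have treewidth ≤ 1, hence tw(G) ≥ 2. Combining the bounds, tw(G) = 2.

2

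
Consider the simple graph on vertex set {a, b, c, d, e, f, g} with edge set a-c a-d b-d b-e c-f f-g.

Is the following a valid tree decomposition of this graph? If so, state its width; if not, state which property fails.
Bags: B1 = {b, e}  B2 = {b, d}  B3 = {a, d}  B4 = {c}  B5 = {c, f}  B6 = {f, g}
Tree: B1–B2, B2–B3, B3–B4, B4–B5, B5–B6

A tree decomposition must satisfy three properties: every vertex lies in some bag; for every edge, both endpoints lie together in some bag; and for every vertex, the bags containing it form a connected subtree. Here edge (a,c) lies in no bag, so the decomposition is invalid.

No — edge (a,c) lies in no bag.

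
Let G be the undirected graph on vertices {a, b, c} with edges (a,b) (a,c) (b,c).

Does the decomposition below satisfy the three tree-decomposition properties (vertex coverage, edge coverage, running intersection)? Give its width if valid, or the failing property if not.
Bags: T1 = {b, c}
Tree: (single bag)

No — vertex a appears in no bag.

A tree decomposition must satisfy three properties: every vertex lies in some bag; for every edge, both endpoints lie together in some bag; and for every vertex, the bags containing it form a connected subtree. Here vertex a appears in no bag, so the decomposition is invalid.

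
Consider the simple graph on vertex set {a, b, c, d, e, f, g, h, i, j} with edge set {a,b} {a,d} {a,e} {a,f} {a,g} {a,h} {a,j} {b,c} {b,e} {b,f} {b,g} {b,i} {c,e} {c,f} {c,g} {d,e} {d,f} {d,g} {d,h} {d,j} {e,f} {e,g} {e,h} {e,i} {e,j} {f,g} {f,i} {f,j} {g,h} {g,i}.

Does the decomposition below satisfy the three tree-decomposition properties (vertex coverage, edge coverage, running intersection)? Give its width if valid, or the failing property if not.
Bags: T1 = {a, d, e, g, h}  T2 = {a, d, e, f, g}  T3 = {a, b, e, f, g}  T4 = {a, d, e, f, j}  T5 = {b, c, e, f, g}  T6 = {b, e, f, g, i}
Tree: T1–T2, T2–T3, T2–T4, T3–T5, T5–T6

Vertex coverage: the bags together contain {a, b, c, d, e, f, g, h, i, j}, the full vertex set. Edge coverage: each edge of G has both endpoints in at least one bag. Running intersection: for every vertex, the bags containing it form a connected subtree. All three properties hold, so this is a valid tree decomposition of width max|bag| − 1 = 4, and hence tw(G) ≤ 4.

Yes; width 4.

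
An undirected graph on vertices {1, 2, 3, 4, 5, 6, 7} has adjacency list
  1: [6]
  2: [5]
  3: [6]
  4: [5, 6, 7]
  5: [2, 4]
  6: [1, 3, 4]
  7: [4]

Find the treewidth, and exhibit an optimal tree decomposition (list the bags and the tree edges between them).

Treewidth 1.
Bags: B1 = {4, 5}  B2 = {4, 7}  B3 = {4, 6}  B4 = {2, 5}  B5 = {3, 6}  B6 = {1, 6}
Tree: B1–B2, B2–B3, B1–B4, B3–B5, B3–B6

Every bag has size at most 2, so the width is 2 − 1 = 1 and tw(G) ≤ 1. Any graph with an edge has treewidth ≥ 1, and G has the edge 5–4. The upper and lower bounds meet at 1, so that is the treewidth.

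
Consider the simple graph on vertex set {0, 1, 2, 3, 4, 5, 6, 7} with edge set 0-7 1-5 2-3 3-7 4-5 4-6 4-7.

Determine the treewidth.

A width-1 tree decomposition is:
Bags: B1 = {0, 7}  B2 = {3, 7}  B3 = {4, 7}  B4 = {4, 5}  B5 = {4, 6}  B6 = {1, 5}  B7 = {2, 3}
Tree: B1–B2, B2–B3, B3–B4, B3–B5, B4–B6, B2–B7
The largest bag has 2 vertices, giving width 1; this decomposition certifies tw(G) ≤ 1. G has an edge, so its treewidth is at least 1. The upper and lower bounds meet at 1, so that is the treewidth.

1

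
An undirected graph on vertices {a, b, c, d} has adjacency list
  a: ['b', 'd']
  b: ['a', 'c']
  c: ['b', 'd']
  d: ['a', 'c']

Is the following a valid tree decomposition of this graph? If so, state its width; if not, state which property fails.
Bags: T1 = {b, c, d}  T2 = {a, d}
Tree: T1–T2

No — edge (b,a) lies in no bag.

A tree decomposition must satisfy three properties: every vertex lies in some bag; for every edge, both endpoints lie together in some bag; and for every vertex, the bags containing it form a connected subtree. Here edge (b,a) lies in no bag, so the decomposition is invalid.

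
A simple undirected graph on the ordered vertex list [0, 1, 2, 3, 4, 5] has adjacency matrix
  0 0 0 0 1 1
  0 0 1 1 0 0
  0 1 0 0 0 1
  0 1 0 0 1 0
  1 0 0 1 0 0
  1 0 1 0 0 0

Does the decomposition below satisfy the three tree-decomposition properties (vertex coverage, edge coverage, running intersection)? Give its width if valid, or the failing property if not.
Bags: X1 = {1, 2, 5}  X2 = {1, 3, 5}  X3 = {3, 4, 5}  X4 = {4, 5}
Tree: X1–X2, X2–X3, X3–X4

No — vertex 0 appears in no bag.

A tree decomposition must satisfy three properties: every vertex lies in some bag; for every edge, both endpoints lie together in some bag; and for every vertex, the bags containing it form a connected subtree. Here vertex 0 appears in no bag, so the decomposition is invalid.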